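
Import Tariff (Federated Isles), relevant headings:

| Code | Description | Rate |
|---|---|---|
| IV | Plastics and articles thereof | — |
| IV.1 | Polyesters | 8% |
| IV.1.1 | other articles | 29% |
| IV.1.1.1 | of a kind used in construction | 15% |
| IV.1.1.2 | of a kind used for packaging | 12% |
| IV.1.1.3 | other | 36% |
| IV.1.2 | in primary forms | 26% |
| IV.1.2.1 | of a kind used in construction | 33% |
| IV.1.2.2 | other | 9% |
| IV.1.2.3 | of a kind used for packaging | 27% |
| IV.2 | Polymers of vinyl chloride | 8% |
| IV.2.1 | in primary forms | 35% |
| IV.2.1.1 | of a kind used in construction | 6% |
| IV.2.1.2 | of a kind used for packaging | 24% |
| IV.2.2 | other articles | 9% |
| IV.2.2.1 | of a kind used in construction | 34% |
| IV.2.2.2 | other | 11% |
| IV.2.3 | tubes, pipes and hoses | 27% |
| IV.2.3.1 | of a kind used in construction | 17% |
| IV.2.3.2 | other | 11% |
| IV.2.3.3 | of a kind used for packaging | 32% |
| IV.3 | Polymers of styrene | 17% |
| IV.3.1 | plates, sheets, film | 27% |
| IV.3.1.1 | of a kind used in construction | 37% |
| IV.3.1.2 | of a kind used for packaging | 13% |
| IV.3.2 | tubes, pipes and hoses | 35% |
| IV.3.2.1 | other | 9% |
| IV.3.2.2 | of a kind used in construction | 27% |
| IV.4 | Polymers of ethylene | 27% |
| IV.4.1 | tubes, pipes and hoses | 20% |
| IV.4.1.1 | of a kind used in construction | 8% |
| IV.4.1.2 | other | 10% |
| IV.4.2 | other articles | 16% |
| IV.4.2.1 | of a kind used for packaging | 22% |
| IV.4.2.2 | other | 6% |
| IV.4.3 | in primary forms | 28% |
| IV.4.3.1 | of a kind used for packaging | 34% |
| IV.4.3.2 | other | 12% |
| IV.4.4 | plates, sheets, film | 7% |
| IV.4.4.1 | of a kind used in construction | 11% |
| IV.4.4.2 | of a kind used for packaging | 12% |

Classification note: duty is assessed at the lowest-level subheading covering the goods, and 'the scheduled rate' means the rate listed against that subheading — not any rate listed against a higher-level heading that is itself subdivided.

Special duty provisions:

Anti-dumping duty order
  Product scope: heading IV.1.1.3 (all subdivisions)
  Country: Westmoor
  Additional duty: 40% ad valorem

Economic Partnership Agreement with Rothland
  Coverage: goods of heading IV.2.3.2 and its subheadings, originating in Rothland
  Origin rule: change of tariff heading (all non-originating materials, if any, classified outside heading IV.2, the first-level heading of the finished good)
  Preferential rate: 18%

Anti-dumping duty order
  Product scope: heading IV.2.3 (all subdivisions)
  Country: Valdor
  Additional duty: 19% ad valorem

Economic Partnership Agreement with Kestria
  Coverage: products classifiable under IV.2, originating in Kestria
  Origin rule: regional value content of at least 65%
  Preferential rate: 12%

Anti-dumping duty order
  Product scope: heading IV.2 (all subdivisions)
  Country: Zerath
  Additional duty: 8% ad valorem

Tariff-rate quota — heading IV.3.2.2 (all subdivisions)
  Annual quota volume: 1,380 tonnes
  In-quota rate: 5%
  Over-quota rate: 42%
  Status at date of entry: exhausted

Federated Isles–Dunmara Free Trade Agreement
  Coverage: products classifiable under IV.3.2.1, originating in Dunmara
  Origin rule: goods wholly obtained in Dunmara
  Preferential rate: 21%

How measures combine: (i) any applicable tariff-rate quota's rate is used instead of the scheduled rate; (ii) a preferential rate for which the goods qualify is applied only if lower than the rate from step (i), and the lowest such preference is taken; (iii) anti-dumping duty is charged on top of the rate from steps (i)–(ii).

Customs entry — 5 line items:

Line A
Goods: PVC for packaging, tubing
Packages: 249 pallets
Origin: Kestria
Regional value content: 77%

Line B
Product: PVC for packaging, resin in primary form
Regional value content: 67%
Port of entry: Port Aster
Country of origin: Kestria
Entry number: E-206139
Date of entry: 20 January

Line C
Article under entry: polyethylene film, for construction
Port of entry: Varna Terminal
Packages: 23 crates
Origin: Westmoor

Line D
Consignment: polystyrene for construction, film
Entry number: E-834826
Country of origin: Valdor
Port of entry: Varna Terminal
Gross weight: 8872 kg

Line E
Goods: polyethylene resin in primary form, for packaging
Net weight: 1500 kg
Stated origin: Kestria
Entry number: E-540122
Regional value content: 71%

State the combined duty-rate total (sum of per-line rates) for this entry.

106%

Line A: PVC → IV.2; tubing → IV.2.3; for packaging → IV.2.3.3. Scheduled 32%. Kestria agreement on IV.2: RVC ≥ 65% → 12% available; preferential 12%. → 12%.
Line B: PVC → IV.2; resin in primary form → IV.2.1; for packaging → IV.2.1.2. Scheduled 24%. Kestria agreement on IV.2: RVC ≥ 65% → 12% available; preferential 12%. → 12%.
Line C: polyethylene → IV.4; film → IV.4.4; for construction → IV.4.4.1. Scheduled 11%. No special measure applies. → 11%.
Line D: polystyrene → IV.3; film → IV.3.1; for construction → IV.3.1.1. Scheduled 37%. No special measure applies. → 37%.
Line E: polyethylene → IV.4; resin in primary form → IV.4.3; for packaging → IV.4.3.1. Scheduled 34%. Kestria agreement on IV.2: IV.4.3.1 not covered. → 34%.
Sum: 12% + 12% + 11% + 37% + 34% = 106%.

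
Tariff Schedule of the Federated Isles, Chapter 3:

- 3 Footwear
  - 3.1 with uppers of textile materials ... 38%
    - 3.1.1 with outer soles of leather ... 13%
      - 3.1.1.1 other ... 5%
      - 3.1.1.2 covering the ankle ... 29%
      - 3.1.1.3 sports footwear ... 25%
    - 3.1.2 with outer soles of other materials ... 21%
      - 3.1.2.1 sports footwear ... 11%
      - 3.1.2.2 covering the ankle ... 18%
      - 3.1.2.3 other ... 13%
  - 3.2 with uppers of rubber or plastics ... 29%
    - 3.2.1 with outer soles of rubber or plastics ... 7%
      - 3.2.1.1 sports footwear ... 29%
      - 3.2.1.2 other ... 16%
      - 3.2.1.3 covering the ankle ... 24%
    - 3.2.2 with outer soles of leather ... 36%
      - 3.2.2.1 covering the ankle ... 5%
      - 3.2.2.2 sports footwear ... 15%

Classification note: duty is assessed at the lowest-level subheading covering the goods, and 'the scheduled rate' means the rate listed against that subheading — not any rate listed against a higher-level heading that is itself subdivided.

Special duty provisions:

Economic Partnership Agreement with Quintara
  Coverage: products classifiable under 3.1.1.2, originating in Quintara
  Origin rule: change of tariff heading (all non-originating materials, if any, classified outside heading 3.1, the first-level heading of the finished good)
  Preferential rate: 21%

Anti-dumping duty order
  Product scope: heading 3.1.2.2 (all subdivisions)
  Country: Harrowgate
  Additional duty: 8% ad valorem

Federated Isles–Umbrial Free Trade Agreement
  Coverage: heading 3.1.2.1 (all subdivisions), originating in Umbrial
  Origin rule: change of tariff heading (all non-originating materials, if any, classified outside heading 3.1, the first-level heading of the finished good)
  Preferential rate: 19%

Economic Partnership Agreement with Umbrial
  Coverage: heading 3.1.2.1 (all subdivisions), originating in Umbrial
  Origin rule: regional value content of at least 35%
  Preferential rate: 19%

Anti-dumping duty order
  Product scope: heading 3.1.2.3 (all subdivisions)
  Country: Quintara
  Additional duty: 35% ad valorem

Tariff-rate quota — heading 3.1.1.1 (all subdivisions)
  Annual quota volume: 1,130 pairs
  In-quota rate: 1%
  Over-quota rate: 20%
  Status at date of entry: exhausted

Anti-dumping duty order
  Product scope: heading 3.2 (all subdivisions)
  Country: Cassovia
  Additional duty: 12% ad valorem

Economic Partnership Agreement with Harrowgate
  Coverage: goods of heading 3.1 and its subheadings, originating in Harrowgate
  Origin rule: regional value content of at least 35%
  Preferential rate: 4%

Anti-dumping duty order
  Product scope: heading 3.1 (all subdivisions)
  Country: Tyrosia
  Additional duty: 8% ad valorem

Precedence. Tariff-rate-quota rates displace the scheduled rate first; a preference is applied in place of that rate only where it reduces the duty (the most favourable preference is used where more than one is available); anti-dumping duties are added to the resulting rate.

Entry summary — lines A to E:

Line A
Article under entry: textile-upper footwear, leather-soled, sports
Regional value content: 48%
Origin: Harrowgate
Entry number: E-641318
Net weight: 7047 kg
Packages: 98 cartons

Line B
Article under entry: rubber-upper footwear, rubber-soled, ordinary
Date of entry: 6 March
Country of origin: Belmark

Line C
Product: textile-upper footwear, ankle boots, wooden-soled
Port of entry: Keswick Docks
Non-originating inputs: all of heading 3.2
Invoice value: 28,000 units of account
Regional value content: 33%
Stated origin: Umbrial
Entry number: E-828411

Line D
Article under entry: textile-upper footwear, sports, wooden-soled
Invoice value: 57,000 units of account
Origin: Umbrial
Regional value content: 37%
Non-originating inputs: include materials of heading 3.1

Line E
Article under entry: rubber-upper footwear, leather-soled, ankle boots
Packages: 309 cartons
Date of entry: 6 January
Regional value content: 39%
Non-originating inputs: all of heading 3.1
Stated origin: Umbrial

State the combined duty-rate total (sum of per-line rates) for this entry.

54%

Line A: textile-upper → 3.1; leather-soled → 3.1.1; sports → 3.1.1.3. Scheduled 25%. Harrowgate agreement on 3.1: RVC ≥ 35% → 4% available; preferential 4%. → 4%.
Line B: rubber-upper → 3.2; rubber-soled → 3.2.1; ordinary → 3.2.1.2. Scheduled 16%. No special measure applies. → 16%.
Line C: textile-upper → 3.1; wooden-soled → 3.1.2; ankle boots → 3.1.2.2. Scheduled 18%. Umbrial agreement on 3.1.2.1: 3.1.2.2 not covered; Umbrial agreement on 3.1.2.1: 3.1.2.2 not covered. → 18%.
Line D: textile-upper → 3.1; wooden-soled → 3.1.2; sports → 3.1.2.1. Scheduled 11%. Umbrial agreement on 3.1.2.1: CTH not met; Umbrial agreement on 3.1.2.1: RVC ≥ 35% → 19% available; preference 19% not lower than 11% → no reduction. → 11%.
Line E: rubber-upper → 3.2; leather-soled → 3.2.2; ankle boots → 3.2.2.1. Scheduled 5%. Umbrial agreement on 3.1.2.1: 3.2.2.1 not covered; Umbrial agreement on 3.1.2.1: 3.2.2.1 not covered. → 5%.
Sum: 4% + 16% + 18% + 11% + 5% = 54%.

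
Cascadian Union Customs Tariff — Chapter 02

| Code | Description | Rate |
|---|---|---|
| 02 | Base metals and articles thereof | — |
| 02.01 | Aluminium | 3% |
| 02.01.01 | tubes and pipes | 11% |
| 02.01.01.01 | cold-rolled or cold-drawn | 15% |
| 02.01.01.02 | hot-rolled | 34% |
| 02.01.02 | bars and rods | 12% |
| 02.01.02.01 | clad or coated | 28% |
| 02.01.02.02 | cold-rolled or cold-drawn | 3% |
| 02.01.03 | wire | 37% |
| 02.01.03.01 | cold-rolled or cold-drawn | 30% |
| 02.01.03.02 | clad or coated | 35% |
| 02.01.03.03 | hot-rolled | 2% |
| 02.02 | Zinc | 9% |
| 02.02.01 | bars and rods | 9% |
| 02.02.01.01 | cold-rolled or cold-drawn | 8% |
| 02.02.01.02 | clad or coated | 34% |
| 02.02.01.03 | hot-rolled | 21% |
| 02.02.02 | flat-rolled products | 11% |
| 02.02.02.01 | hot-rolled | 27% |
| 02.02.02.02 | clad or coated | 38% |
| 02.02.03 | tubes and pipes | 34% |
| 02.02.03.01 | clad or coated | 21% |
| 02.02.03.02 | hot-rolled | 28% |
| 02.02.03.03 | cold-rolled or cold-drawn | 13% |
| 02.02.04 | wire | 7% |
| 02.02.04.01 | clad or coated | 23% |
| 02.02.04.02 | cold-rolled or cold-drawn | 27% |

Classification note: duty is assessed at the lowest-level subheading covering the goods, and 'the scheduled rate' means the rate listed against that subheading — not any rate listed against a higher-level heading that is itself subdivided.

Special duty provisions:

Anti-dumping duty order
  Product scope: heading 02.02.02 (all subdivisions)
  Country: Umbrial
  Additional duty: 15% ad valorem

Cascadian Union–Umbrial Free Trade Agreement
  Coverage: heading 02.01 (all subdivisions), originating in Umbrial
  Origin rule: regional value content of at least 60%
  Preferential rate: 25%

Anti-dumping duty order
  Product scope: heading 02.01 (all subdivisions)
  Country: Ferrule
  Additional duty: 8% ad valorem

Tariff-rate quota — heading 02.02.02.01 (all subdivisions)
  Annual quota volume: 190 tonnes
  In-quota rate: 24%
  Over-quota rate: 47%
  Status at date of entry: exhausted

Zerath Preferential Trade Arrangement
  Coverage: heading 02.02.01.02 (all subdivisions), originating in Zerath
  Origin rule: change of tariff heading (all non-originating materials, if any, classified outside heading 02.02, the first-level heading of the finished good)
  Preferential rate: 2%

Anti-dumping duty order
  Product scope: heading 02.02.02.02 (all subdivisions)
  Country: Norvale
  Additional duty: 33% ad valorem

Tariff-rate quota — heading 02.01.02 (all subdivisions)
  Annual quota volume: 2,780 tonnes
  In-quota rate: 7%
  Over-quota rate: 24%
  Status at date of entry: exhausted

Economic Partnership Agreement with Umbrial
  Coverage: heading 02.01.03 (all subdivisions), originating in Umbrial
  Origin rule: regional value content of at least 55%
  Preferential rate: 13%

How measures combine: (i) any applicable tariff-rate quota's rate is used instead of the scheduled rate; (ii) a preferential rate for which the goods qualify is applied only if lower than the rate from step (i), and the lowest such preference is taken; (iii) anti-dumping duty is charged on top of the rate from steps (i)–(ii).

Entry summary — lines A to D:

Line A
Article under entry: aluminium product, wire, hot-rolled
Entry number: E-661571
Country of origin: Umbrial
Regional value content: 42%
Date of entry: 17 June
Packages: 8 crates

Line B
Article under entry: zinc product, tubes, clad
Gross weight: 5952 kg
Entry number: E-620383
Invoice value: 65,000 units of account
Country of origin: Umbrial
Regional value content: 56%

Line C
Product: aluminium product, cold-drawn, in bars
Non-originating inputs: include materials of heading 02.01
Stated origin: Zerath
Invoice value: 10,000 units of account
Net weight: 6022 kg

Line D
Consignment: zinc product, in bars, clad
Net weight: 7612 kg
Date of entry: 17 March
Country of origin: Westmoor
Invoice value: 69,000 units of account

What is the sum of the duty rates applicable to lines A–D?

Line A: aluminium → 02.01; wire → 02.01.03; hot-rolled → 02.01.03.03. Scheduled 2%. Umbrial agreement on 02.01: RVC < 60%; Umbrial agreement on 02.01.03: RVC < 55%. → 2%.
Line B: zinc → 02.02; tubes → 02.02.03; clad → 02.02.03.01. Scheduled 21%. Umbrial agreement on 02.01: 02.02.03.01 not covered; Umbrial agreement on 02.01.03: 02.02.03.01 not covered. → 21%.
Line C: aluminium → 02.01; in bars → 02.01.02; cold-drawn → 02.01.02.02. Scheduled 3%. quota on 02.01.02 exhausted → over-quota 24%; Zerath agreement on 02.02.01.02: 02.01.02.02 not covered. → 24%.
Line D: zinc → 02.02; in bars → 02.02.01; clad → 02.02.01.02. Scheduled 34%. No special measure applies. → 34%.
Sum: 2% + 21% + 24% + 34% = 81%.

81%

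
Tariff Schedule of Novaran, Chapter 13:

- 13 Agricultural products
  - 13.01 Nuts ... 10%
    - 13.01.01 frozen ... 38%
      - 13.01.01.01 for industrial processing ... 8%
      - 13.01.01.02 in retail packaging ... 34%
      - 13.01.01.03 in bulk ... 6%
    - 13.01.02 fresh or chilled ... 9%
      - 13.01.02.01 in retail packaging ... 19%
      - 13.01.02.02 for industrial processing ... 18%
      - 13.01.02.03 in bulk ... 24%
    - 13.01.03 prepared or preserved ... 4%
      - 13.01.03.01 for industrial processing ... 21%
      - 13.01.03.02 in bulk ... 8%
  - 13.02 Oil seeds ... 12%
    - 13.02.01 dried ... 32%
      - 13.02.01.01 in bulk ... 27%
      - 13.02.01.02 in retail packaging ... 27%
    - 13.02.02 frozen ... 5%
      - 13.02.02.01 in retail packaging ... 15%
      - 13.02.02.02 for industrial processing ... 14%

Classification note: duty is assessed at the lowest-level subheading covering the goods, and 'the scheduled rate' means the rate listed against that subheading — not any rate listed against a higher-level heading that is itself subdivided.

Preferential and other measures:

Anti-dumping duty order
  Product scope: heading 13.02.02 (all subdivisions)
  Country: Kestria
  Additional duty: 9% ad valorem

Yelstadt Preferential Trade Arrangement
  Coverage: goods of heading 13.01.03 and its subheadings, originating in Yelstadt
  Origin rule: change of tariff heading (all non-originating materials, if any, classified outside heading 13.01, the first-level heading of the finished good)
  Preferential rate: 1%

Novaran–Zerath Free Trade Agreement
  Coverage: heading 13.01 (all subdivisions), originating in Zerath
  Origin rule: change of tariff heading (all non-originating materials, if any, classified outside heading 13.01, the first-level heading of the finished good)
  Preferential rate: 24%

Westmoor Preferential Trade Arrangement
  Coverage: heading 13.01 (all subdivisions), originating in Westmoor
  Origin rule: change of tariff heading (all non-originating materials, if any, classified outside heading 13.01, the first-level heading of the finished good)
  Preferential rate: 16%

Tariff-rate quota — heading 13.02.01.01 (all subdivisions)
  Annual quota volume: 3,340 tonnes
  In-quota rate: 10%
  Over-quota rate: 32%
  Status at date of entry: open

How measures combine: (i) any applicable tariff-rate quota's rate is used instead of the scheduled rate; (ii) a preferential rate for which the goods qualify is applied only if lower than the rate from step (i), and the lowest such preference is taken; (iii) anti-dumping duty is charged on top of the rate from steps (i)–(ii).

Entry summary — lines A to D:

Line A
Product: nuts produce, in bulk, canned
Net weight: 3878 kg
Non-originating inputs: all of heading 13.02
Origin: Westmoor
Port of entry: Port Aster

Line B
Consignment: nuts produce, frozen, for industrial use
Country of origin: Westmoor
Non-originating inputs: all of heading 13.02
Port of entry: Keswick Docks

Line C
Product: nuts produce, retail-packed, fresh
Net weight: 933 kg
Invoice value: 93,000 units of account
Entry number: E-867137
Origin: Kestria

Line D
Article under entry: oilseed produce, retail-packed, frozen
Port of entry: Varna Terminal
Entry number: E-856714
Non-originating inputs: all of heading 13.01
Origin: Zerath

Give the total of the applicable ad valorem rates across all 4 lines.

Line A: nuts → 13.01; canned → 13.01.03; in bulk → 13.01.03.02. Scheduled 8%. Westmoor agreement on 13.01: CTH met → 16% available; preference 16% not lower than 8% → no reduction. → 8%.
Line B: nuts → 13.01; frozen → 13.01.01; for industrial use → 13.01.01.01. Scheduled 8%. Westmoor agreement on 13.01: CTH met → 16% available; preference 16% not lower than 8% → no reduction. → 8%.
Line C: nuts → 13.01; fresh → 13.01.02; retail-packed → 13.01.02.01. Scheduled 19%. No special measure applies. → 19%.
Line D: oilseed → 13.02; frozen → 13.02.02; retail-packed → 13.02.02.01. Scheduled 15%. Zerath agreement on 13.01: 13.02.02.01 not covered. → 15%.
Sum: 8% + 8% + 19% + 15% = 50%.

50%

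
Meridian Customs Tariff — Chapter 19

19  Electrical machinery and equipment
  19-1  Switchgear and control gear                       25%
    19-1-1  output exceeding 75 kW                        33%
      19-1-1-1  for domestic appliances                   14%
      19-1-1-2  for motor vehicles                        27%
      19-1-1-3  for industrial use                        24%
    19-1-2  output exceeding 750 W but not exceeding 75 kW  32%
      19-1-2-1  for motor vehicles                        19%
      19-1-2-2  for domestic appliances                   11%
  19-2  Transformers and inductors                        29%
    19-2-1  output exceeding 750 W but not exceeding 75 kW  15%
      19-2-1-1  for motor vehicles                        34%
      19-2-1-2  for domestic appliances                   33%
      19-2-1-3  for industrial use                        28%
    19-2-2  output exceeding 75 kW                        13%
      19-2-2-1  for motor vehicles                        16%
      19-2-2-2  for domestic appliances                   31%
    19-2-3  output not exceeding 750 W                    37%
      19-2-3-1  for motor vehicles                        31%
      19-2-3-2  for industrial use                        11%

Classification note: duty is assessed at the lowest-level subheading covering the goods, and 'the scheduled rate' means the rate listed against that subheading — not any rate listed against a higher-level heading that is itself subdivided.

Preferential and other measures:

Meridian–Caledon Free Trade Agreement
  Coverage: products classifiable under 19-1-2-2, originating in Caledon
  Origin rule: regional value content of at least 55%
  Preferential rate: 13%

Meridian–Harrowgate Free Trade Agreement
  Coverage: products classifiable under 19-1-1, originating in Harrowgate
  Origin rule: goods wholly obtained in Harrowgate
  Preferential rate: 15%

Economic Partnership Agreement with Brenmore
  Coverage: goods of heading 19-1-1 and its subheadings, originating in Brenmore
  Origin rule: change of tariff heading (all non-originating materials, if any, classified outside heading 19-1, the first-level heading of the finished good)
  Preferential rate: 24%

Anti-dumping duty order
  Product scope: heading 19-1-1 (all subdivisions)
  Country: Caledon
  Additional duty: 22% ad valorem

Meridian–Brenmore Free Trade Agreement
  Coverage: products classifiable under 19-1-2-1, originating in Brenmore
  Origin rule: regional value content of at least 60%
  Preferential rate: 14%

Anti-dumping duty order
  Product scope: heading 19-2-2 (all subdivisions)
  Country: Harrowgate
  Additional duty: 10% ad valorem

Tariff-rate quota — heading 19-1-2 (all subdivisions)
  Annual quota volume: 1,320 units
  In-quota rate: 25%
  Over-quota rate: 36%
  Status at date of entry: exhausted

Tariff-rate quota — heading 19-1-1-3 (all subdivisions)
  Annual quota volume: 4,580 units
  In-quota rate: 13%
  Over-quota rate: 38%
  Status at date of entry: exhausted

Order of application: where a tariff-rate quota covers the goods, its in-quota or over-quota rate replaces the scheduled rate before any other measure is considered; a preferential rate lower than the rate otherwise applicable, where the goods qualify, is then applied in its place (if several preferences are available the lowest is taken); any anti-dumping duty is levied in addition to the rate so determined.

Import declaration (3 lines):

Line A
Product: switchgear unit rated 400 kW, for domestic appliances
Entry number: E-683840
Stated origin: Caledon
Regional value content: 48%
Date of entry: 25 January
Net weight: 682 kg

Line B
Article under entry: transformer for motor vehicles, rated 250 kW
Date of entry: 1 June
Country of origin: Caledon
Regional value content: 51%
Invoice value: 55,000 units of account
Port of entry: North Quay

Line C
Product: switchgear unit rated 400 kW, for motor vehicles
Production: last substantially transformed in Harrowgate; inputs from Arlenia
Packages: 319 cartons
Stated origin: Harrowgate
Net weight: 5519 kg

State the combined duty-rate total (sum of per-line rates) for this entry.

79%

Line A: switchgear unit → 19-1; rated 400 kW → 19-1-1; for domestic appliances → 19-1-1-1. Scheduled 14%. Caledon agreement on 19-1-2-2: 19-1-1-1 not covered; anti-dumping (Caledon, 19-1-1): +22%; total 14% + 22% = 36%. → 36%.
Line B: transformer → 19-2; rated 250 kW → 19-2-2; for motor vehicles → 19-2-2-1. Scheduled 16%. Caledon agreement on 19-1-2-2: 19-2-2-1 not covered. → 16%.
Line C: switchgear unit → 19-1; rated 400 kW → 19-1-1; for motor vehicles → 19-1-1-2. Scheduled 27%. Harrowgate agreement on 19-1-1: not wholly obtained. → 27%.
Sum: 36% + 16% + 27% = 79%.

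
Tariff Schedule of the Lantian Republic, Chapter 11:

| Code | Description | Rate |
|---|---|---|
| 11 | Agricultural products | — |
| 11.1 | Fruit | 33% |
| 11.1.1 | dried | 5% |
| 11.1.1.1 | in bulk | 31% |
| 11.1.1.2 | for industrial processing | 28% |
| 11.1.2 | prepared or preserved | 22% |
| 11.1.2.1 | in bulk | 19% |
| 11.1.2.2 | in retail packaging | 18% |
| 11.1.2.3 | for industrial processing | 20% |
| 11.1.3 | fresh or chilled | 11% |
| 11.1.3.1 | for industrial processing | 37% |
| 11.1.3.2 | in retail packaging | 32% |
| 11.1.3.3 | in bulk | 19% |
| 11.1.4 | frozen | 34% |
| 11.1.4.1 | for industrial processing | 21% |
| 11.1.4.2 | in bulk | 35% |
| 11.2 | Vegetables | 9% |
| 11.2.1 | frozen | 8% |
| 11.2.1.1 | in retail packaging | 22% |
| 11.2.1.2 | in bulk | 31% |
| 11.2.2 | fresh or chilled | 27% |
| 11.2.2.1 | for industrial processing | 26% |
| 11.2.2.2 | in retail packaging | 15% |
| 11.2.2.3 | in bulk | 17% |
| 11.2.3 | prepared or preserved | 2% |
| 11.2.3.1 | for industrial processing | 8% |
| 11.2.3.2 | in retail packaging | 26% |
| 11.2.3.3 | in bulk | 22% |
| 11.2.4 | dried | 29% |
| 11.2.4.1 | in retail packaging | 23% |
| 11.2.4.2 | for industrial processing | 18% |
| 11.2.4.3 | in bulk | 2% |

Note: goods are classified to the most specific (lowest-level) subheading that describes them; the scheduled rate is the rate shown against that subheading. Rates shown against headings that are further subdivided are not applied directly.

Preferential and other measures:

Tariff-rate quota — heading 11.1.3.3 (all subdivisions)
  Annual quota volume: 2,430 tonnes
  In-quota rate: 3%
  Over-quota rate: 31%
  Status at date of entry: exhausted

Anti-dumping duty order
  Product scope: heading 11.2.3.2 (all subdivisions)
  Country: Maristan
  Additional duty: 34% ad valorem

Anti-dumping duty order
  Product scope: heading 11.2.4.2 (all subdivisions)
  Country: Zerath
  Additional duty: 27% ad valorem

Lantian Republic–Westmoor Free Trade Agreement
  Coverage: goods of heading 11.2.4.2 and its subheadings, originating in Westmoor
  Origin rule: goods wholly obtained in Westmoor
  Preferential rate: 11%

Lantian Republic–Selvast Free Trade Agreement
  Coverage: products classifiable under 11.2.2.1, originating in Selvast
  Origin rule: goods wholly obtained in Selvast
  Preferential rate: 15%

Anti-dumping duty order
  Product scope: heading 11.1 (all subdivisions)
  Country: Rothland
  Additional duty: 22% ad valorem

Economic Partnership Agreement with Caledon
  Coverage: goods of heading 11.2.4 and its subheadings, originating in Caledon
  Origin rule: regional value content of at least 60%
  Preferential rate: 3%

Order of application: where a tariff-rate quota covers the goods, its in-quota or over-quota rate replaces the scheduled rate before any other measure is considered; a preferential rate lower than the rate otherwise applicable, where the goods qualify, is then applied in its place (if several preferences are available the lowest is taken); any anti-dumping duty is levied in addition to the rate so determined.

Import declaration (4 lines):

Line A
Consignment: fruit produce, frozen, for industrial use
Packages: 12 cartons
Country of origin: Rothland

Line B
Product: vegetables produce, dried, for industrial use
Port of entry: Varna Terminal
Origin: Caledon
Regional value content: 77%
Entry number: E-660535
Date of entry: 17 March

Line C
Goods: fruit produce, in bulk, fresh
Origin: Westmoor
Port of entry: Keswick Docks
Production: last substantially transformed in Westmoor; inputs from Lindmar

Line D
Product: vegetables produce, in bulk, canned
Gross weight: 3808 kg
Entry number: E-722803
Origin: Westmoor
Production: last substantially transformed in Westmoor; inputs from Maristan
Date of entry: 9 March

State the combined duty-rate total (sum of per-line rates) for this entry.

Line A: fruit → 11.1; frozen → 11.1.4; for industrial use → 11.1.4.1. Scheduled 21%. anti-dumping (Rothland, 11.1): +22%; total 21% + 22% = 43%. → 43%.
Line B: vegetables → 11.2; dried → 11.2.4; for industrial use → 11.2.4.2. Scheduled 18%. Caledon agreement on 11.2.4: RVC ≥ 60% → 3% available; preferential 3%. → 3%.
Line C: fruit → 11.1; fresh → 11.1.3; in bulk → 11.1.3.3. Scheduled 19%. quota on 11.1.3.3 exhausted → over-quota 31%; Westmoor agreement on 11.2.4.2: 11.1.3.3 not covered. → 31%.
Line D: vegetables → 11.2; canned → 11.2.3; in bulk → 11.2.3.3. Scheduled 22%. Westmoor agreement on 11.2.4.2: 11.2.3.3 not covered. → 22%.
Sum: 43% + 3% + 31% + 22% = 99%.

99%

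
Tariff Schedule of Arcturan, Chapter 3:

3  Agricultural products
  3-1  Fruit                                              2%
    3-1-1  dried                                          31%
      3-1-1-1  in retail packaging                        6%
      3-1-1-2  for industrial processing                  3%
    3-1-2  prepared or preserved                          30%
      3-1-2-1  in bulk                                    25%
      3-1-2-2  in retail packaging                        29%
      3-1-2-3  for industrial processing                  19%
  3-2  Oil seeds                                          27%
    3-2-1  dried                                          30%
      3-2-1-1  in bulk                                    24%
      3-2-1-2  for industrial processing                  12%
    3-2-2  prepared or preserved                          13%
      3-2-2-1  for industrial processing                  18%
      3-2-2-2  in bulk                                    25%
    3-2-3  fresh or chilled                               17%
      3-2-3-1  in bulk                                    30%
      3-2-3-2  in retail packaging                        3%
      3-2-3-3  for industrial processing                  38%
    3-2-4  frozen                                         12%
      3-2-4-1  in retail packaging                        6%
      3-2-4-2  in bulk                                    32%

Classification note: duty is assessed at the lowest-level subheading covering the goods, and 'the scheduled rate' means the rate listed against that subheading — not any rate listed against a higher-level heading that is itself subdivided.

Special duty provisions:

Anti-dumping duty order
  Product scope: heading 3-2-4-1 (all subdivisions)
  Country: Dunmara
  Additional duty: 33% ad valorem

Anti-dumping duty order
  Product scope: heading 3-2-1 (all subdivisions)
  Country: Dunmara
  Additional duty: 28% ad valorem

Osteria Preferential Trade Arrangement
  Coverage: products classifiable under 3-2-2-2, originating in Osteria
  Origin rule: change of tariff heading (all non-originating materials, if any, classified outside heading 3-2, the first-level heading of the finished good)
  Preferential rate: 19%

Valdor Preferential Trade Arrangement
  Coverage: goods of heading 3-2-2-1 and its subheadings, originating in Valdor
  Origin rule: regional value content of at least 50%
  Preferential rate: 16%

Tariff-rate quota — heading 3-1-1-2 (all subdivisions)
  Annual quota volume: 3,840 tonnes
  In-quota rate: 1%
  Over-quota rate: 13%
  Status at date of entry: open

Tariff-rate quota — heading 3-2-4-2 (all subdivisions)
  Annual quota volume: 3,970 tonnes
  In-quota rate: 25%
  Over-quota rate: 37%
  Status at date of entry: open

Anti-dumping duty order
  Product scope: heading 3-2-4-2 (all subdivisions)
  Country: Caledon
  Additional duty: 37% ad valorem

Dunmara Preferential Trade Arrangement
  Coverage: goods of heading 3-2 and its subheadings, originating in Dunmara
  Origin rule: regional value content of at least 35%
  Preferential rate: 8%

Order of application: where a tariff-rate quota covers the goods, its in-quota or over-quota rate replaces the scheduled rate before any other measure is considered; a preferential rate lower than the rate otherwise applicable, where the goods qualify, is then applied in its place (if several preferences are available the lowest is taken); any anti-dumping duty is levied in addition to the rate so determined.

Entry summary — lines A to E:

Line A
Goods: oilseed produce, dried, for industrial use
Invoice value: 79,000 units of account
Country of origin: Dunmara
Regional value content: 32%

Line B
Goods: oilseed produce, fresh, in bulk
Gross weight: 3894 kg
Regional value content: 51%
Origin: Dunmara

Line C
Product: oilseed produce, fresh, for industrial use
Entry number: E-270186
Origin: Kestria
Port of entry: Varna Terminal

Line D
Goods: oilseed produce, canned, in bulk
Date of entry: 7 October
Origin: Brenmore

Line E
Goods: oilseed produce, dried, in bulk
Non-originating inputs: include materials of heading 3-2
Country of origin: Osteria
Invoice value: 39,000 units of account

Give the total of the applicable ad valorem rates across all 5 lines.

135%

Line A: oilseed → 3-2; dried → 3-2-1; for industrial use → 3-2-1-2. Scheduled 12%. Dunmara agreement on 3-2: RVC < 35%; anti-dumping (Dunmara, 3-2-1): +28%; total 12% + 28% = 40%. → 40%.
Line B: oilseed → 3-2; fresh → 3-2-3; in bulk → 3-2-3-1. Scheduled 30%. Dunmara agreement on 3-2: RVC ≥ 35% → 8% available; preferential 8%. → 8%.
Line C: oilseed → 3-2; fresh → 3-2-3; for industrial use → 3-2-3-3. Scheduled 38%. No special measure applies. → 38%.
Line D: oilseed → 3-2; canned → 3-2-2; in bulk → 3-2-2-2. Scheduled 25%. No special measure applies. → 25%.
Line E: oilseed → 3-2; dried → 3-2-1; in bulk → 3-2-1-1. Scheduled 24%. Osteria agreement on 3-2-2-2: 3-2-1-1 not covered. → 24%.
Sum: 40% + 8% + 38% + 25% + 24% = 135%.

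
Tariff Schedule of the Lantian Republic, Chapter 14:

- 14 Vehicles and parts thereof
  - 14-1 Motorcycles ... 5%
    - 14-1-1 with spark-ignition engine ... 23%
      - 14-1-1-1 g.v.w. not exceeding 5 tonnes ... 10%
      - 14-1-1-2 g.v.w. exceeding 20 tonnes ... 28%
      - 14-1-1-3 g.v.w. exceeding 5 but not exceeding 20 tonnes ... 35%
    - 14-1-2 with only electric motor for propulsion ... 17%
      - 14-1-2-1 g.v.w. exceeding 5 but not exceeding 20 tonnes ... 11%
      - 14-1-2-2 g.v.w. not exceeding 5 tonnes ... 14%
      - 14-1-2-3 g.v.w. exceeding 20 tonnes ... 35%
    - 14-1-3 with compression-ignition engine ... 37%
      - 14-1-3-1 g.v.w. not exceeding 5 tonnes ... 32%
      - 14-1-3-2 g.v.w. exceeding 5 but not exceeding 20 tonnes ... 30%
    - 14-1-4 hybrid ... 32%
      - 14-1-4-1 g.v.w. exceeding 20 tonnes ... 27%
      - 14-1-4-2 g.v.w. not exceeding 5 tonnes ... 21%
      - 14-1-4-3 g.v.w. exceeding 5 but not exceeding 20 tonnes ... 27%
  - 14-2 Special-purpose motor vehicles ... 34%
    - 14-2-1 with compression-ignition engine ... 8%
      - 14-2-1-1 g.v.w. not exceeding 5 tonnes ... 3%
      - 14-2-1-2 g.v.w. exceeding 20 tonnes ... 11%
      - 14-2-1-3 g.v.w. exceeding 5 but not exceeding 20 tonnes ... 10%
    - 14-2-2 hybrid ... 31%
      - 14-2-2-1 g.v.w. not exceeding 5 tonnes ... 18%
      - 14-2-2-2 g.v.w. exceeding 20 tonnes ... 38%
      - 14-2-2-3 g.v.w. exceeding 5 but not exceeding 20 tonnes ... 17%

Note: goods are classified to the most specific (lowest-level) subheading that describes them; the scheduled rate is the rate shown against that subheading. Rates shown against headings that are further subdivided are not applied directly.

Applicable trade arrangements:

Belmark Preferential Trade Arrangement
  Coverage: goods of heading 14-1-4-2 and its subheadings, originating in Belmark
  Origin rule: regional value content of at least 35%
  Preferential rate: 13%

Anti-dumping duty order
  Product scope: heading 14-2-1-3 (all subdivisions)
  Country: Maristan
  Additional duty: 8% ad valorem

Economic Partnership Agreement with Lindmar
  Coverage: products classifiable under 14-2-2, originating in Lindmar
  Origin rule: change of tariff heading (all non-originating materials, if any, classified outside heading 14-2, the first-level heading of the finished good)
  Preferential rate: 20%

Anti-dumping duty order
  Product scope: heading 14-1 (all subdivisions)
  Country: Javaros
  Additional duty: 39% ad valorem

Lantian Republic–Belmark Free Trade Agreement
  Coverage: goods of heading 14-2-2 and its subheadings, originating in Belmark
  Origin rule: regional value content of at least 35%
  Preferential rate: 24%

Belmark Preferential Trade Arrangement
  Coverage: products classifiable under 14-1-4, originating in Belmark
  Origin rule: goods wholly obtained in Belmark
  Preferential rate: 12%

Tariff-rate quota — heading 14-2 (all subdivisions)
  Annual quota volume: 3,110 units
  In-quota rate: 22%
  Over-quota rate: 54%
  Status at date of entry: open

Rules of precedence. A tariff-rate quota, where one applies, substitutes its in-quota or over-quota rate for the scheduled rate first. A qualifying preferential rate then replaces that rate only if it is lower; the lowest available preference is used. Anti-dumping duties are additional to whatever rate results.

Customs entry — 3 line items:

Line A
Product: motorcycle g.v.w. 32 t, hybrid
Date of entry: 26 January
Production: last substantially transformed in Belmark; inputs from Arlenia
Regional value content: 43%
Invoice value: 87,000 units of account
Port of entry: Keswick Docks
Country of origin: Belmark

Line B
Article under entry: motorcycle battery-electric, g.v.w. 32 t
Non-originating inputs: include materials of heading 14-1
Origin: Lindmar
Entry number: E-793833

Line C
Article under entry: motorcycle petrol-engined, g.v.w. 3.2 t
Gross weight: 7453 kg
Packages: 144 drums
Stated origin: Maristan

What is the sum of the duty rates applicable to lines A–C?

72%

Line A: motorcycle → 14-1; hybrid → 14-1-4; g.v.w. 32 t → 14-1-4-1. Scheduled 27%. Belmark agreement on 14-1-4-2: 14-1-4-1 not covered; Belmark agreement on 14-2-2: 14-1-4-1 not covered; Belmark agreement on 14-1-4: not wholly obtained. → 27%.
Line B: motorcycle → 14-1; battery-electric → 14-1-2; g.v.w. 32 t → 14-1-2-3. Scheduled 35%. Lindmar agreement on 14-2-2: 14-1-2-3 not covered. → 35%.
Line C: motorcycle → 14-1; petrol-engined → 14-1-1; g.v.w. 3.2 t → 14-1-1-1. Scheduled 10%. No special measure applies. → 10%.
Sum: 27% + 35% + 10% = 72%.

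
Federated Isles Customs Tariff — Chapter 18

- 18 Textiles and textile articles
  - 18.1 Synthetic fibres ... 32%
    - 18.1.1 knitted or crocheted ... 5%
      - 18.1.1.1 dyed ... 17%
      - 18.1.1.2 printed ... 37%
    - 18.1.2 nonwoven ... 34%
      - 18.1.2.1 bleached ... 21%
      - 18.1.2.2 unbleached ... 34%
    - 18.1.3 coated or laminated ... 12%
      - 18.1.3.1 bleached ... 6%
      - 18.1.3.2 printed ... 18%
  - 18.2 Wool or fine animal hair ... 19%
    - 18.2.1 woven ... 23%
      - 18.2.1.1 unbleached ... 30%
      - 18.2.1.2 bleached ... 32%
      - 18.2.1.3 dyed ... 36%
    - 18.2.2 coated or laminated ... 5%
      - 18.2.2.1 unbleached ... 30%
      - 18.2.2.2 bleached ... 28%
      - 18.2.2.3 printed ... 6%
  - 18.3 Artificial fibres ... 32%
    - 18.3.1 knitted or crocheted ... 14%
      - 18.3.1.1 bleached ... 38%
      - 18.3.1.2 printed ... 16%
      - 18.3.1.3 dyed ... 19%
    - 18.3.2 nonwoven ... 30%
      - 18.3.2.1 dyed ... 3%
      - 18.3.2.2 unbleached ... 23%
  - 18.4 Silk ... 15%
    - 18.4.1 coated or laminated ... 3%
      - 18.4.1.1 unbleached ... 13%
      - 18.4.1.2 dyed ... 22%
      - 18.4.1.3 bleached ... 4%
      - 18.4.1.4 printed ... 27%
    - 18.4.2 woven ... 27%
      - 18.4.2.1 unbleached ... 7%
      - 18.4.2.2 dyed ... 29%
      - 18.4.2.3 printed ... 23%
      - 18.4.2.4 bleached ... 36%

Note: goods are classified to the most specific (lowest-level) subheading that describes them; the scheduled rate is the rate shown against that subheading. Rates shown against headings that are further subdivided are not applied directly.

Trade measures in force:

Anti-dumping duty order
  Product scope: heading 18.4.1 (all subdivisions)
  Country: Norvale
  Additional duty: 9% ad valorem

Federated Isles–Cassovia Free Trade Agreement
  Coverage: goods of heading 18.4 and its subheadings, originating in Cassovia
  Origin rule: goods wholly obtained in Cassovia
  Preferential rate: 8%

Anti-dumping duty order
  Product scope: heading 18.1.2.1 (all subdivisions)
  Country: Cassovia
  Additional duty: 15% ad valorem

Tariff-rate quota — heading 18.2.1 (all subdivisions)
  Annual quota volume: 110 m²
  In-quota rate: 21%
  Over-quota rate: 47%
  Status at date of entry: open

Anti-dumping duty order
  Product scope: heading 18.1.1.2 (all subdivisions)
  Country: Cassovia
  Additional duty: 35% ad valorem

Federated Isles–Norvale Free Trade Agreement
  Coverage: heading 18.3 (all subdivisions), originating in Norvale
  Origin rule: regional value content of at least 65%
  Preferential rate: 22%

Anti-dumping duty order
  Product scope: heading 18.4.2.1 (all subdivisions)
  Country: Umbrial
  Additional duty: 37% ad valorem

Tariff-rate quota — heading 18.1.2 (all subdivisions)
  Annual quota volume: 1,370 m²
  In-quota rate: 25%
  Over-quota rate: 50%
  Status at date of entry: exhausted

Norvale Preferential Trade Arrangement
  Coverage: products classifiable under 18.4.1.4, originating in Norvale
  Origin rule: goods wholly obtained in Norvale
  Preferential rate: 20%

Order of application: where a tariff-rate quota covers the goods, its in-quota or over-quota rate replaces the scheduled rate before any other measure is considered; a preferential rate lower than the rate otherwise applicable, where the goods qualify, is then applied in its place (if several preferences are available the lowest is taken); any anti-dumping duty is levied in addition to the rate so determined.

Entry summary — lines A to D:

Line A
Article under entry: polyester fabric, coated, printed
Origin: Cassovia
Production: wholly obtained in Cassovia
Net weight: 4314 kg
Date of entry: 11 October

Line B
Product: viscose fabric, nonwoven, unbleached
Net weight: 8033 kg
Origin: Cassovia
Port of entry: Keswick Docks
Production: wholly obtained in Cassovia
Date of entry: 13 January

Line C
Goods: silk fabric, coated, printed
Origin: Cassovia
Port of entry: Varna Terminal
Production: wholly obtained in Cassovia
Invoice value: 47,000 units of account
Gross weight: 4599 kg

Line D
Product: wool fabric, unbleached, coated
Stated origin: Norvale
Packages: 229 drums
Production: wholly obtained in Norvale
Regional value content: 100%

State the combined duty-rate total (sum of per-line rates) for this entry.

79%

Line A: polyester → 18.1; coated → 18.1.3; printed → 18.1.3.2. Scheduled 18%. Cassovia agreement on 18.4: 18.1.3.2 not covered. → 18%.
Line B: viscose → 18.3; nonwoven → 18.3.2; unbleached → 18.3.2.2. Scheduled 23%. Cassovia agreement on 18.4: 18.3.2.2 not covered. → 23%.
Line C: silk → 18.4; coated → 18.4.1; printed → 18.4.1.4. Scheduled 27%. Cassovia agreement on 18.4: wholly obtained → 8% available; preferential 8%. → 8%.
Line D: wool → 18.2; coated → 18.2.2; unbleached → 18.2.2.1. Scheduled 30%. Norvale agreement on 18.3: 18.2.2.1 not covered; Norvale agreement on 18.4.1.4: 18.2.2.1 not covered. → 30%.
Sum: 18% + 23% + 8% + 30% = 79%.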